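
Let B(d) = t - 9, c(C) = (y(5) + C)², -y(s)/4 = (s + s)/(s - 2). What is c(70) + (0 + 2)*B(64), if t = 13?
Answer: 28972/9 ≈ 3219.1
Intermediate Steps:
y(s) = -8*s/(-2 + s) (y(s) = -4*(s + s)/(s - 2) = -4*2*s/(-2 + s) = -8*s/(-2 + s))
c(C) = (-40/3 + C)² (c(C) = (-8*5/(-2 + 5) + C)² = (-8*5/3 + C)² = (-8*5*⅓ + C)² = (-40/3 + C)²)
B(d) = 4 (B(d) = 13 - 9 = 4)
c(70) + (0 + 2)*B(64) = (-40 + 3*70)²/9 + (0 + 2)*4 = (-40 + 210)²/9 + 2*4 = (⅑)*170² + 8 = (⅑)*28900 + 8 = 28900/9 + 8 = 28972/9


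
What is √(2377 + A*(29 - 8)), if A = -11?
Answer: √2146 ≈ 46.325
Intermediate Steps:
√(2377 + A*(29 - 8)) = √(2377 - 11*(29 - 8)) = √(2377 - 11*21) = √(2377 - 231) = √2146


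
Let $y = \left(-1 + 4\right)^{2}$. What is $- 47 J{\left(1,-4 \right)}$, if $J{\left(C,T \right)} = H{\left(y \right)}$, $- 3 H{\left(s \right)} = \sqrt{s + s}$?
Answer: $47 \sqrt{2} \approx 66.468$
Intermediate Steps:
$y = 9$ ($y = 3^{2} = 9$)
$H{\left(s \right)} = - \frac{\sqrt{2} \sqrt{s}}{3}$ ($H{\left(s \right)} = - \frac{\sqrt{s + s}}{3} = - \frac{\sqrt{2 s}}{3} = - \frac{\sqrt{2} \sqrt{s}}{3}$)
$J{\left(C,T \right)} = - \sqrt{2}$ ($J{\left(C,T \right)} = - \frac{\sqrt{2} \sqrt{9}}{3} = \left(- \frac{1}{3}\right) \sqrt{2} \cdot 3 = - \sqrt{2}$)
$- 47 J{\left(1,-4 \right)} = - 47 \left(- \sqrt{2}\right) = 47 \sqrt{2}$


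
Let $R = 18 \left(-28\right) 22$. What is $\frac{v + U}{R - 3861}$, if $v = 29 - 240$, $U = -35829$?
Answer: $\frac{36040}{14949} \approx 2.4109$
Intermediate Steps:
$v = -211$ ($v = 29 - 240 = -211$)
$R = -11088$ ($R = \left(-504\right) 22 = -11088$)
$\frac{v + U}{R - 3861} = \frac{-211 - 35829}{-11088 - 3861} = - \frac{36040}{-14949} = \left(-36040\right) \left(- \frac{1}{14949}\right) = \frac{36040}{14949}$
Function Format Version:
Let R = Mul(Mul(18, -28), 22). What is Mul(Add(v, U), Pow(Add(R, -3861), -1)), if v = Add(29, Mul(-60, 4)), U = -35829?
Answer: Rational(36040, 14949) ≈ 2.4109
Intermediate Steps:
v = -211 (v = Add(29, -240) = -211)
R = -11088 (R = Mul(-504, 22) = -11088)
Mul(Add(v, U), Pow(Add(R, -3861), -1)) = Mul(Add(-211, -35829), Pow(Add(-11088, -3861), -1)) = Mul(-36040, Pow(-14949, -1)) = Mul(-36040, Rational(-1, 14949)) = Rational(36040, 14949)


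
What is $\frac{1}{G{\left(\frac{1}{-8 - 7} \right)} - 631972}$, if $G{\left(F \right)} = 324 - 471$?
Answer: $- \frac{1}{632119} \approx -1.582 \cdot 10^{-6}$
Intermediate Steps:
$G{\left(F \right)} = -147$
$\frac{1}{G{\left(\frac{1}{-8 - 7} \right)} - 631972} = \frac{1}{-147 - 631972} = \frac{1}{-632119} = - \frac{1}{632119}$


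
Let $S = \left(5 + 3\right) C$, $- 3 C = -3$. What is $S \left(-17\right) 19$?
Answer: $-2584$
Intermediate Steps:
$C = 1$ ($C = \left(- \frac{1}{3}\right) \left(-3\right) = 1$)
$S = 8$ ($S = \left(5 + 3\right) 1 = 8 \cdot 1 = 8$)
$S \left(-17\right) 19 = 8 \left(-17\right) 19 = \left(-136\right) 19 = -2584$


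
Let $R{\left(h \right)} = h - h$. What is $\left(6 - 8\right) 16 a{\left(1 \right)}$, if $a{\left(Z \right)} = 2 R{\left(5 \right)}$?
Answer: $0$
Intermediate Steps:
$R{\left(h \right)} = 0$
$a{\left(Z \right)} = 0$ ($a{\left(Z \right)} = 2 \cdot 0 = 0$)
$\left(6 - 8\right) 16 a{\left(1 \right)} = \left(6 - 8\right) 16 \cdot 0 = \left(-2\right) 16 \cdot 0 = \left(-32\right) 0 = 0$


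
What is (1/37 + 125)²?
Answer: 21399876/1369 ≈ 15632.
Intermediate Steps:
(1/37 + 125)² = (4626/37)² = 21399876/1369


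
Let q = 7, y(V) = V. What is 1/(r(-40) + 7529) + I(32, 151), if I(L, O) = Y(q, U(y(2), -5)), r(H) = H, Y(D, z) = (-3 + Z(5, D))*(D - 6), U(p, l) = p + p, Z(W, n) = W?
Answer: 14979/7489 ≈ 2.0001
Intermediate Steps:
U(p, l) = 2*p
Y(D, z) = -12 + 2*D (Y(D, z) = (-3 + 5)*(D - 6) = 2*(-6 + D) = -12 + 2*D)
I(L, O) = 2 (I(L, O) = -12 + 2*7 = -12 + 14 = 2)
1/(r(-40) + 7529) + I(32, 151) = 1/(-40 + 7529) + 2 = 1/7489 + 2 = 14979/7489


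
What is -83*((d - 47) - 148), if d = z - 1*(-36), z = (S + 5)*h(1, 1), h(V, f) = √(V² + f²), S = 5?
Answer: 13197 - 830*√2 ≈ 12023.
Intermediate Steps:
z = 10*√2 (z = (5 + 5)*√(1² + 1²) = 10*√(1 + 1) = 10*√2 ≈ 14.142)
d = 36 + 10*√2 (d = 10*√2 - 1*(-36) = 10*√2 + 36 = 36 + 10*√2 ≈ 50.142)
-83*((d - 47) - 148) = -83*(((36 + 10*√2) - 47) - 148) = -83*((-11 + 10*√2) - 148) = -83*(-159 + 10*√2) = 13197 - 830*√2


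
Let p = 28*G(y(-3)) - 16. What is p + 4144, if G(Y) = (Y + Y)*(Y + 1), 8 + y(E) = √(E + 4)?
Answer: 6480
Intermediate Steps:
y(E) = -8 + √(4 + E) (y(E) = -8 + √(E + 4) = -8 + √(4 + E))
G(Y) = 2*Y*(1 + Y) (G(Y) = (2*Y)*(1 + Y) = 2*Y*(1 + Y))
p = 2336 (p = 28*(2*(-8 + √(4 - 3))*(1 + (-8 + √(4 - 3)))) - 16 = 28*(2*(-8 + √1)*(1 + (-8 + √1))) - 16 = 28*(2*(-8 + 1)*(1 + (-8 + 1))) - 16 = 28*(2*(-7)*(1 - 7)) - 16 = 28*(2*(-7)*(-6)) - 16 = 28*84 - 16 = 2352 - 16 = 2336)
p + 4144 = 2336 + 4144 = 6480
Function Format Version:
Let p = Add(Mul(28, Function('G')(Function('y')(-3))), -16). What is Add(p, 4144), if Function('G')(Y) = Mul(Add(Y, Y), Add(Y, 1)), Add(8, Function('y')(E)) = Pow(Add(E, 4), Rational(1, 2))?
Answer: 6480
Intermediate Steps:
Function('y')(E) = Add(-8, Pow(Add(4, E), Rational(1, 2))) (Function('y')(E) = Add(-8, Pow(Add(E, 4), Rational(1, 2))) = Add(-8, Pow(Add(4, E), Rational(1, 2))))
Function('G')(Y) = Mul(2, Y, Add(1, Y)) (Function('G')(Y) = Mul(Mul(2, Y), Add(1, Y)) = Mul(2, Y, Add(1, Y)))
p = 2336 (p = Add(Mul(28, Mul(2, Add(-8, Pow(Add(4, -3), Rational(1, 2))), Add(1, Add(-8, Pow(Add(4, -3), Rational(1, 2)))))), -16) = Add(Mul(28, Mul(2, Add(-8, Pow(1, Rational(1, 2))), Add(1, Add(-8, Pow(1, Rational(1, 2)))))), -16) = Add(Mul(28, Mul(2, Add(-8, 1), Add(1, Add(-8, 1)))), -16) = Add(Mul(28, Mul(2, -7, Add(1, -7))), -16) = Add(Mul(28, Mul(2, -7, -6)), -16) = Add(Mul(28, 84), -16) = Add(2352, -16) = 2336)
Add(p, 4144) = Add(2336, 4144) = 6480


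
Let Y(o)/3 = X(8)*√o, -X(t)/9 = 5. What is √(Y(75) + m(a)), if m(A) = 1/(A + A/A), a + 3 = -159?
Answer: √(-161 - 17496675*√3)/161 ≈ 34.193*I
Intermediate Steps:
a = -162 (a = -3 - 159 = -162)
X(t) = -45 (X(t) = -9*5 = -45)
m(A) = 1/(1 + A) (m(A) = 1/(A + 1) = 1/(1 + A))
Y(o) = -135*√o (Y(o) = 3*(-45*√o) = -135*√o)
√(Y(75) + m(a)) = √(-675*√3 + 1/(1 - 162)) = √(-675*√3 + 1/(-161)) = √(-675*√3 - 1/161) = √(-1/161 - 675*√3)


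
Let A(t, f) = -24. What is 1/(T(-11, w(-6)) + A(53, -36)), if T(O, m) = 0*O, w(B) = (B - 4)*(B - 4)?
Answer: -1/24 ≈ -0.041667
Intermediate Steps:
w(B) = (-4 + B)**2 (w(B) = (-4 + B)*(-4 + B) = (-4 + B)**2)
T(O, m) = 0
1/(T(-11, w(-6)) + A(53, -36)) = 1/(0 - 24) = 1/(-24) = -1/24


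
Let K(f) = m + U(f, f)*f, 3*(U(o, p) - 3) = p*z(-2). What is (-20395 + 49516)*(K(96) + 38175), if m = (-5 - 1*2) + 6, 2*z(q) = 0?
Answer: 1120051902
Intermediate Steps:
z(q) = 0 (z(q) = (½)*0 = 0)
U(o, p) = 3 (U(o, p) = 3 + (p*0)/3 = 3 + (⅓)*0 = 3 + 0 = 3)
m = -1 (m = (-5 - 2) + 6 = -7 + 6 = -1)
K(f) = -1 + 3*f
(-20395 + 49516)*(K(96) + 38175) = (-20395 + 49516)*((-1 + 3*96) + 38175) = 29121*((-1 + 288) + 38175) = 29121*(287 + 38175) = 29121*38462 = 1120051902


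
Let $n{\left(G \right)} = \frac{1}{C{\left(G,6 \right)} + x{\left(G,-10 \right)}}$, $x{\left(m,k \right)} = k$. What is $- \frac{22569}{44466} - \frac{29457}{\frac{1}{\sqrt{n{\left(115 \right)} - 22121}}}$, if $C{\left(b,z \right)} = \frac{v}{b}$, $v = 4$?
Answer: $- \frac{7523}{14822} - \frac{9819 i \sqrt{29051995026}}{382} \approx -0.50756 - 4.3812 \cdot 10^{6} i$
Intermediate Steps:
$C{\left(b,z \right)} = \frac{4}{b}$
$n{\left(G \right)} = \frac{1}{-10 + \frac{4}{G}}$ ($n{\left(G \right)} = \frac{1}{\frac{4}{G} - 10} = \frac{1}{-10 + \frac{4}{G}}$)
$- \frac{22569}{44466} - \frac{29457}{\frac{1}{\sqrt{n{\left(115 \right)} - 22121}}} = - \frac{22569}{44466} - \frac{29457}{\frac{1}{\sqrt{\left(-1\right) 115 \frac{1}{-4 + 10 \cdot 115} - 22121}}} = \left(-22569\right) \frac{1}{44466} - \frac{29457}{\frac{1}{\sqrt{\left(-1\right) 115 \frac{1}{-4 + 1150} - 22121}}} = - \frac{7523}{14822} - \frac{29457}{\frac{1}{\sqrt{\left(-1\right) 115 \cdot \frac{1}{1146} - 22121}}} = - \frac{7523}{14822} - \frac{29457}{\frac{1}{\sqrt{- \frac{115}{1146} - 22121}}} = - \frac{7523}{14822} - \frac{29457}{\frac{1}{\sqrt{- \frac{25350781}{1146}}}} = - \frac{7523}{14822} - \frac{29457}{\frac{1}{\frac{1}{1146} i \sqrt{29051995026}}} = - \frac{7523}{14822} - \frac{29457}{\left(- \frac{1}{25350781}\right) i \sqrt{29051995026}} = - \frac{7523}{14822} - 29457 \frac{i \sqrt{29051995026}}{1146} = - \frac{7523}{14822} - \frac{9819 i \sqrt{29051995026}}{382}$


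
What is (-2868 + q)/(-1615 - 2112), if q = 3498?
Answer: -630/3727 ≈ -0.16904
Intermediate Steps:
(-2868 + q)/(-1615 - 2112) = (-2868 + 3498)/(-1615 - 2112) = 630/(-3727) = 630*(-1/3727) = -630/3727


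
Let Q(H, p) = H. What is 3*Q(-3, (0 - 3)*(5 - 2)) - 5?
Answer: -14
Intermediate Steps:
3*Q(-3, (0 - 3)*(5 - 2)) - 5 = 3*(-3) - 5 = -9 - 5 = -14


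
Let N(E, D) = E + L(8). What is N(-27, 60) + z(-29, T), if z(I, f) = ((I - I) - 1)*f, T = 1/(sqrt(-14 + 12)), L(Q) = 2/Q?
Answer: -107/4 + I*sqrt(2)/2 ≈ -26.75 + 0.70711*I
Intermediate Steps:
T = -I*sqrt(2)/2 (T = 1/(sqrt(-2)) = 1/(I*sqrt(2)) = -I*sqrt(2)/2 ≈ -0.70711*I)
N(E, D) = 1/4 + E (N(E, D) = E + 2/8 = E + 2*(1/8) = E + 1/4 = 1/4 + E)
z(I, f) = -f (z(I, f) = (0 - 1)*f = -f)
N(-27, 60) + z(-29, T) = (1/4 - 27) - (-1)*I*sqrt(2)/2 = -107/4 + I*sqrt(2)/2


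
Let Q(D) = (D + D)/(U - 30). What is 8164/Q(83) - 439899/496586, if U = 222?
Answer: 389159786367/41216638 ≈ 9441.8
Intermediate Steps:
Q(D) = D/96 (Q(D) = (D + D)/(222 - 30) = (2*D)/192 = (2*D)*(1/192) = D/96)
8164/Q(83) - 439899/496586 = 8164/(((1/96)*83)) - 439899/496586 = 8164/(83/96) - 439899*1/496586 = 8164*(96/83) - 439899/496586 = 783744/83 - 439899/496586 = 389159786367/41216638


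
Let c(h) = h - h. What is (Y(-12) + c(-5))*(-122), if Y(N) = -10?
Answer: 1220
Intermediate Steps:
c(h) = 0
(Y(-12) + c(-5))*(-122) = (-10 + 0)*(-122) = -10*(-122) = 1220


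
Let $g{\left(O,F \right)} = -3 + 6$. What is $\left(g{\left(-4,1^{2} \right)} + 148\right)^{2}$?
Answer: $22801$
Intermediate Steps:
$g{\left(O,F \right)} = 3$
$\left(g{\left(-4,1^{2} \right)} + 148\right)^{2} = \left(3 + 148\right)^{2} = 151^{2} = 22801$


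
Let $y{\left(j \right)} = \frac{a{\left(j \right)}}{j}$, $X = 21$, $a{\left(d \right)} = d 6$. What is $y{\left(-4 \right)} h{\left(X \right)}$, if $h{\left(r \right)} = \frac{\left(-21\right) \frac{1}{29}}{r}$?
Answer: $- \frac{6}{29} \approx -0.2069$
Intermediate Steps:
$a{\left(d \right)} = 6 d$
$y{\left(j \right)} = 6$ ($y{\left(j \right)} = \frac{6 j}{j} = 6$)
$h{\left(r \right)} = - \frac{21}{29 r}$ ($h{\left(r \right)} = \frac{\left(-21\right) \frac{1}{29}}{r} = - \frac{21}{29 r}$)
$y{\left(-4 \right)} h{\left(X \right)} = 6 \left(- \frac{21}{29 \cdot 21}\right) = 6 \left(\left(- \frac{21}{29}\right) \frac{1}{21}\right) = 6 \left(- \frac{1}{29}\right) = - \frac{6}{29}$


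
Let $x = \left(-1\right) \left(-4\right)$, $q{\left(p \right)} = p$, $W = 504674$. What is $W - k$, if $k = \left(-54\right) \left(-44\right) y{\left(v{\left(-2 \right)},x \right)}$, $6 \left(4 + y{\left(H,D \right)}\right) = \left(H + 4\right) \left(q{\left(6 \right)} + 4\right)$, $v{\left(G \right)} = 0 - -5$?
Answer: $478538$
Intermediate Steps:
$v{\left(G \right)} = 5$ ($v{\left(G \right)} = 0 + 5 = 5$)
$x = 4$
$y{\left(H,D \right)} = \frac{8}{3} + \frac{5 H}{3}$ ($y{\left(H,D \right)} = -4 + \frac{\left(H + 4\right) \left(6 + 4\right)}{6} = -4 + \frac{\left(4 + H\right) 10}{6} = -4 + \frac{40 + 10 H}{6} = -4 + \left(\frac{20}{3} + \frac{5 H}{3}\right) = \frac{8}{3} + \frac{5 H}{3}$)
$k = 26136$ ($k = \left(-54\right) \left(-44\right) \left(\frac{8}{3} + \frac{5}{3} \cdot 5\right) = 2376 \left(\frac{8}{3} + \frac{25}{3}\right) = 2376 \cdot 11 = 26136$)
$W - k = 504674 - 26136 = 478538$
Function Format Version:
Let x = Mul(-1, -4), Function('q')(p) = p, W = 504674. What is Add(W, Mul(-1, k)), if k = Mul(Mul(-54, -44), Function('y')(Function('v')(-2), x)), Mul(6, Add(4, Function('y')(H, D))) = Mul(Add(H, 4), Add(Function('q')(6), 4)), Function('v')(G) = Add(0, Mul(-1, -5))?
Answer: 478538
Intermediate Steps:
Function('v')(G) = 5 (Function('v')(G) = Add(0, 5) = 5)
x = 4
Function('y')(H, D) = Add(Rational(8, 3), Mul(Rational(5, 3), H)) (Function('y')(H, D) = Add(-4, Mul(Rational(1, 6), Mul(Add(H, 4), Add(6, 4)))) = Add(-4, Mul(Rational(1, 6), Mul(Add(4, H), 10))) = Add(-4, Mul(Rational(1, 6), Add(40, Mul(10, H)))) = Add(-4, Add(Rational(20, 3), Mul(Rational(5, 3), H))) = Add(Rational(8, 3), Mul(Rational(5, 3), H)))
k = 26136 (k = Mul(Mul(-54, -44), Add(Rational(8, 3), Mul(Rational(5, 3), 5))) = Mul(2376, Add(Rational(8, 3), Rational(25, 3))) = Mul(2376, 11) = 26136)
Add(W, Mul(-1, k)) = Add(504674, Mul(-1, 26136)) = Add(504674, -26136) = 478538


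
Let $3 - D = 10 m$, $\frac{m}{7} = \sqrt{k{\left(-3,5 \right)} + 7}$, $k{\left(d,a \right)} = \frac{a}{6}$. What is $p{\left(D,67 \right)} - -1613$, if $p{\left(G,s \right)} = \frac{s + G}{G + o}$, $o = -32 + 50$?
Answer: $\frac{3749259}{2323} - \frac{35 \sqrt{282}}{2323} \approx 1613.7$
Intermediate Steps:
$k{\left(d,a \right)} = \frac{a}{6}$ ($k{\left(d,a \right)} = a \frac{1}{6} = \frac{a}{6}$)
$m = \frac{7 \sqrt{282}}{6}$ ($m = 7 \sqrt{\frac{1}{6} \cdot 5 + 7} = 7 \sqrt{\frac{5}{6} + 7} = 7 \sqrt{\frac{47}{6}} = 7 \frac{\sqrt{282}}{6} = \frac{7 \sqrt{282}}{6} \approx 19.592$)
$D = 3 - \frac{35 \sqrt{282}}{3}$ ($D = 3 - 10 \frac{7 \sqrt{282}}{6} = 3 - \frac{35 \sqrt{282}}{3} \approx -192.92$)
$o = 18$
$p{\left(G,s \right)} = \frac{G + s}{18 + G}$ ($p{\left(G,s \right)} = \frac{s + G}{G + 18} = \frac{G + s}{18 + G}$)
$p{\left(D,67 \right)} - -1613 = \frac{\left(3 - \frac{35 \sqrt{282}}{3}\right) + 67}{18 + \left(3 - \frac{35 \sqrt{282}}{3}\right)} - -1613 = \frac{70 - \frac{35 \sqrt{282}}{3}}{21 - \frac{35 \sqrt{282}}{3}} + 1613 = 1613 + \frac{70 - \frac{35 \sqrt{282}}{3}}{21 - \frac{35 \sqrt{282}}{3}}$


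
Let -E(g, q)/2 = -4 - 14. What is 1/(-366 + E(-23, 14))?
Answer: -1/330 ≈ -0.0030303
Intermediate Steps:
E(g, q) = 36 (E(g, q) = -2*(-4 - 14) = -2*(-18) = 36)
1/(-366 + E(-23, 14)) = 1/(-366 + 36) = 1/(-330) = -1/330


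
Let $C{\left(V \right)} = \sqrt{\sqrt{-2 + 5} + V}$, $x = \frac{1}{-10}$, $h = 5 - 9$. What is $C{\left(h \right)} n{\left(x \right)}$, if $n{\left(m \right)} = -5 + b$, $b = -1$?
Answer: $- 6 i \sqrt{4 - \sqrt{3}} \approx - 9.0358 i$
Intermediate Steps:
$h = -4$
$x = - \frac{1}{10} \approx -0.1$
$n{\left(m \right)} = -6$ ($n{\left(m \right)} = -5 - 1 = -6$)
$C{\left(V \right)} = \sqrt{V + \sqrt{3}}$ ($C{\left(V \right)} = \sqrt{\sqrt{3} + V} = \sqrt{V + \sqrt{3}}$)
$C{\left(h \right)} n{\left(x \right)} = \sqrt{-4 + \sqrt{3}} \left(-6\right) = - 6 \sqrt{-4 + \sqrt{3}}$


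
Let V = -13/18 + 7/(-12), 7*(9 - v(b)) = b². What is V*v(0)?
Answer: -47/4 ≈ -11.750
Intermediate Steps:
v(b) = 9 - b²/7
V = -47/36 (V = -13*1/18 + 7*(-1/12) = -13/18 - 7/12 = -47/36 ≈ -1.3056)
V*v(0) = -47*(9 - ⅐*0²)/36 = -47*(9 - ⅐*0)/36 = -47*(9 + 0)/36 = -47/36*9 = -47/4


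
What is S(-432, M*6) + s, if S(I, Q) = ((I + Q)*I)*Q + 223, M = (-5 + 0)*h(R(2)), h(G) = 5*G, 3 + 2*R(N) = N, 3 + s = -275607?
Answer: 11291413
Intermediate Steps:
s = -275610 (s = -3 - 275607 = -275610)
R(N) = -3/2 + N/2
M = 25/2 (M = (-5 + 0)*(5*(-3/2 + (½)*2)) = -25*(-3/2 + 1) = -25*(-1)/2 = -5*(-5/2) = 25/2 ≈ 12.500)
S(I, Q) = 223 + I*Q*(I + Q) (S(I, Q) = (I*(I + Q))*Q + 223 = I*Q*(I + Q) + 223 = 223 + I*Q*(I + Q))
S(-432, M*6) + s = (223 - 432*((25/2)*6)² + ((25/2)*6)*(-432)²) - 275610 = (223 - 432*75² + 75*186624) - 275610 = (223 - 432*5625 + 13996800) - 275610 = (223 - 2430000 + 13996800) - 275610 = 11567023 - 275610 = 11291413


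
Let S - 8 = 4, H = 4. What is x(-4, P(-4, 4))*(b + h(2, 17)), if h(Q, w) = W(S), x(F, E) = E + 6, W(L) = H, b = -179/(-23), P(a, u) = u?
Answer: 2710/23 ≈ 117.83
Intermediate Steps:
S = 12 (S = 8 + 4 = 12)
b = 179/23 (b = -179*(-1/23) = 179/23 ≈ 7.7826)
W(L) = 4
x(F, E) = 6 + E
h(Q, w) = 4
x(-4, P(-4, 4))*(b + h(2, 17)) = (6 + 4)*(179/23 + 4) = 10*(271/23) = 2710/23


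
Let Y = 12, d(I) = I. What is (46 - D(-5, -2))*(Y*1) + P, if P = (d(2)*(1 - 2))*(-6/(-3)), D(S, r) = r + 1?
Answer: 560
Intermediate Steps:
D(S, r) = 1 + r
P = -4 (P = (2*(1 - 2))*(-6/(-3)) = (2*(-1))*(-6*(-⅓)) = -2*2 = -4)
(46 - D(-5, -2))*(Y*1) + P = (46 - (1 - 2))*(12*1) - 4 = (46 - 1*(-1))*12 - 4 = (46 + 1)*12 - 4 = 47*12 - 4 = 564 - 4 = 560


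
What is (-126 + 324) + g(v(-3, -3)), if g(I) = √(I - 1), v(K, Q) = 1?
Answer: 198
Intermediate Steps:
g(I) = √(-1 + I)
(-126 + 324) + g(v(-3, -3)) = (-126 + 324) + √(-1 + 1) = 198 + √0 = 198 + 0 = 198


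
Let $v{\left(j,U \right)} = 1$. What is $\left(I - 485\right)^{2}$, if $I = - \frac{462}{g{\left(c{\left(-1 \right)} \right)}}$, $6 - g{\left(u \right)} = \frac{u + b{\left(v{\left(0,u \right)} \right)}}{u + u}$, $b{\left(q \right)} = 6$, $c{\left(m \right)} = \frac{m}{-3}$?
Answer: $124609$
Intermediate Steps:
$c{\left(m \right)} = - \frac{m}{3}$ ($c{\left(m \right)} = m \left(- \frac{1}{3}\right) = - \frac{m}{3}$)
$g{\left(u \right)} = 6 - \frac{6 + u}{2 u}$ ($g{\left(u \right)} = 6 - \frac{u + 6}{u + u} = 6 - \frac{6 + u}{2 u}$)
$I = 132$ ($I = - \frac{462}{\frac{11}{2} - \frac{3}{\left(- \frac{1}{3}\right) \left(-1\right)}} = - \frac{462}{\frac{11}{2} - 3 \frac{1}{\frac{1}{3}}} = - \frac{462}{\frac{11}{2} - 9} = - \frac{462}{- \frac{7}{2}} = \left(-462\right) \left(- \frac{2}{7}\right) = 132$)
$\left(I - 485\right)^{2} = \left(132 - 485\right)^{2} = \left(-353\right)^{2} = 124609$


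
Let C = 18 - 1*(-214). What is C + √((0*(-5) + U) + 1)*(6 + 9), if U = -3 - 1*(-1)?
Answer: 232 + 15*I ≈ 232.0 + 15.0*I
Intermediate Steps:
U = -2 (U = -3 + 1 = -2)
C = 232 (C = 18 + 214 = 232)
C + √((0*(-5) + U) + 1)*(6 + 9) = 232 + √((0*(-5) - 2) + 1)*(6 + 9) = 232 + √((0 - 2) + 1)*15 = 232 + √(-2 + 1)*15 = 232 + √(-1)*15 = 232 + I*15 = 232 + 15*I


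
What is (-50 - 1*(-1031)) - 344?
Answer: 637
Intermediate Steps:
(-50 - 1*(-1031)) - 344 = (-50 + 1031) - 344 = 981 - 344 = 637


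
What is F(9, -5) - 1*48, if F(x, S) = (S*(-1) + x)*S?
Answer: -118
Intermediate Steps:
F(x, S) = S*(x - S) (F(x, S) = (-S + x)*S = (x - S)*S = S*(x - S))
F(9, -5) - 1*48 = -5*(9 - 1*(-5)) - 1*48 = -5*(9 + 5) - 48 = -5*14 - 48 = -70 - 48 = -118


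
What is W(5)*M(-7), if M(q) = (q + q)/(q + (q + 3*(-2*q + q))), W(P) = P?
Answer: -10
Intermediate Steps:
M(q) = -2 (M(q) = (2*q)/(q + (q + 3*(-q))) = (2*q)/(q + (q - 3*q)) = (2*q)/(q - 2*q) = (2*q)/((-q)) = (2*q)*(-1/q) = -2)
W(5)*M(-7) = 5*(-2) = -10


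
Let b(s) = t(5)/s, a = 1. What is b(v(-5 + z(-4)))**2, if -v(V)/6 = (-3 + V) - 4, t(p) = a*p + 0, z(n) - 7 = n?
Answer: 25/2916 ≈ 0.0085734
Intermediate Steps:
z(n) = 7 + n
t(p) = p (t(p) = 1*p + 0 = p + 0 = p)
v(V) = 42 - 6*V (v(V) = -6*((-3 + V) - 4) = -6*(-7 + V) = 42 - 6*V)
b(s) = 5/s
b(v(-5 + z(-4)))**2 = (5/(42 - 6*(-5 + (7 - 4))))**2 = (5/(42 - 6*(-5 + 3)))**2 = (5/(42 - 6*(-2)))**2 = (5/(42 + 12))**2 = (5/54)**2 = 25/2916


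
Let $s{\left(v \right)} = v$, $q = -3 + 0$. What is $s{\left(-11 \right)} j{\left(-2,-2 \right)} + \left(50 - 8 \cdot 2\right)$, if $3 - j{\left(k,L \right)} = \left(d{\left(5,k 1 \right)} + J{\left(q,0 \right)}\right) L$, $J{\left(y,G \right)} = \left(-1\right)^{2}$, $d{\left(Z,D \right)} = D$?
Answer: $23$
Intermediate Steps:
$q = -3$
$J{\left(y,G \right)} = 1$
$j{\left(k,L \right)} = 3 - L \left(1 + k\right)$ ($j{\left(k,L \right)} = 3 - \left(k 1 + 1\right) L = 3 - \left(k + 1\right) L = 3 - \left(1 + k\right) L = 3 - L \left(1 + k\right)$)
$s{\left(-11 \right)} j{\left(-2,-2 \right)} + \left(50 - 8 \cdot 2\right) = - 11 \left(3 - -2 - \left(-2\right) \left(-2\right)\right) + \left(50 - 8 \cdot 2\right) = - 11 \left(3 + 2 - 4\right) + \left(50 - 16\right) = \left(-11\right) 1 + \left(50 - 16\right) = -11 + 34 = 23$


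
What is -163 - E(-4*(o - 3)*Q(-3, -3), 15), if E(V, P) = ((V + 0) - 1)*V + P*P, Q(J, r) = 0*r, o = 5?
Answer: -388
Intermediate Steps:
Q(J, r) = 0
E(V, P) = P² + V*(-1 + V) (E(V, P) = (V - 1)*V + P² = (-1 + V)*V + P² = V*(-1 + V) + P² = P² + V*(-1 + V))
-163 - E(-4*(o - 3)*Q(-3, -3), 15) = -163 - (15² + (-4*(5 - 3)*0)² - (-4)*(5 - 3)*0) = -163 - (225 + (-8*0)² - (-4)*2*0) = -163 - (225 + (-4*0)² - (-4)*0) = -163 - (225 + 0² - 1*0) = -163 - (225 + 0 + 0) = -163 - 1*225 = -163 - 225 = -388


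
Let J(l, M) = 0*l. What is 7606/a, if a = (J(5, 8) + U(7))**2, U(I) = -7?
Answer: 7606/49 ≈ 155.22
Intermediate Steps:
J(l, M) = 0
a = 49 (a = (0 - 7)**2 = (-7)**2 = 49)
7606/a = 7606/49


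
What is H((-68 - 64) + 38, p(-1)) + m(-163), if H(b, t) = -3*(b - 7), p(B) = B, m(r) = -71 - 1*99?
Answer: 133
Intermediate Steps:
m(r) = -170 (m(r) = -71 - 99 = -170)
H(b, t) = 21 - 3*b (H(b, t) = -3*(-7 + b) = 21 - 3*b)
H((-68 - 64) + 38, p(-1)) + m(-163) = (21 - 3*((-68 - 64) + 38)) - 170 = (21 - 3*(-132 + 38)) - 170 = (21 - 3*(-94)) - 170 = (21 + 282) - 170 = 303 - 170 = 133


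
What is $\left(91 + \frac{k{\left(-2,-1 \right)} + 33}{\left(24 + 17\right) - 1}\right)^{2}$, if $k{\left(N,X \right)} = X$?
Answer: $\frac{210681}{25} \approx 8427.2$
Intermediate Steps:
$\left(91 + \frac{k{\left(-2,-1 \right)} + 33}{\left(24 + 17\right) - 1}\right)^{2} = \left(91 + \frac{-1 + 33}{\left(24 + 17\right) - 1}\right)^{2} = \left(91 + \frac{32}{41 - 1}\right)^{2} = \left(91 + \frac{32}{40}\right)^{2} = \left(91 + 32 \cdot \frac{1}{40}\right)^{2} = \left(91 + \frac{4}{5}\right)^{2} = \left(\frac{459}{5}\right)^{2} = \frac{210681}{25}$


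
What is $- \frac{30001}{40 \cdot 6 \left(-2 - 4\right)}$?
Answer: $\frac{30001}{1440} \approx 20.834$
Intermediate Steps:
$- \frac{30001}{40 \cdot 6 \left(-2 - 4\right)} = - \frac{30001}{240 \left(-2 - 4\right)} = - \frac{30001}{240 \left(-6\right)} = - \frac{30001}{-1440} = \left(-30001\right) \left(- \frac{1}{1440}\right) = \frac{30001}{1440}$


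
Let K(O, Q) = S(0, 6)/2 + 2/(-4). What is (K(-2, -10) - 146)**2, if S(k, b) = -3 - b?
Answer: 22801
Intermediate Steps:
K(O, Q) = -5 (K(O, Q) = (-3 - 1*6)/2 + 2/(-4) = (-3 - 6)*(1/2) + 2*(-1/4) = -9*1/2 - 1/2 = -9/2 - 1/2 = -5)
(K(-2, -10) - 146)**2 = (-5 - 146)**2 = (-151)**2 = 22801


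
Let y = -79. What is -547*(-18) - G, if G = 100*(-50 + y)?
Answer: 22746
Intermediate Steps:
G = -12900 (G = 100*(-50 - 79) = 100*(-129) = -12900)
-547*(-18) - G = -547*(-18) - 1*(-12900) = 9846 + 12900 = 22746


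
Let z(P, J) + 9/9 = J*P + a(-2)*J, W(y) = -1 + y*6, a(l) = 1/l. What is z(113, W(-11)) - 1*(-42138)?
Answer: 69199/2 ≈ 34600.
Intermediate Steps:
W(y) = -1 + 6*y
z(P, J) = -1 - J/2 + J*P (z(P, J) = -1 + (J*P + J/(-2)) = -1 + (J*P - J/2) = -1 + (-J/2 + J*P) = -1 - J/2 + J*P)
z(113, W(-11)) - 1*(-42138) = (-1 - (-1 + 6*(-11))/2 + (-1 + 6*(-11))*113) - 1*(-42138) = (-1 - (-1 - 66)/2 + (-1 - 66)*113) + 42138 = (-1 - 1/2*(-67) - 67*113) + 42138 = (-1 + 67/2 - 7571) + 42138 = -15077/2 + 42138 = 69199/2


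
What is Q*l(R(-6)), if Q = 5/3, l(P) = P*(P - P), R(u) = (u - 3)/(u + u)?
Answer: 0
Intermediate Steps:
R(u) = (-3 + u)/(2*u) (R(u) = (-3 + u)/((2*u)) = (-3 + u)*(1/(2*u)) = (-3 + u)/(2*u))
l(P) = 0 (l(P) = P*0 = 0)
Q = 5/3 (Q = 5*(⅓) = 5/3 ≈ 1.6667)
Q*l(R(-6)) = (5/3)*0 = 0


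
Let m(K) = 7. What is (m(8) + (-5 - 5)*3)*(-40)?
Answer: 920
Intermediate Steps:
(m(8) + (-5 - 5)*3)*(-40) = (7 + (-5 - 5)*3)*(-40) = (7 - 10*3)*(-40) = (7 - 30)*(-40) = -23*(-40) = 920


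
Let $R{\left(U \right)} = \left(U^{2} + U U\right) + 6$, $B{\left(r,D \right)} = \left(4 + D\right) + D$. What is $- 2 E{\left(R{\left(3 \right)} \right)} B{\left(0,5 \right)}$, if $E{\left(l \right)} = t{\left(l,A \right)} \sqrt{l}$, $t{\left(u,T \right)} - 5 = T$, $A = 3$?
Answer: $- 448 \sqrt{6} \approx -1097.4$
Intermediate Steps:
$t{\left(u,T \right)} = 5 + T$
$B{\left(r,D \right)} = 4 + 2 D$
$R{\left(U \right)} = 6 + 2 U^{2}$ ($R{\left(U \right)} = \left(U^{2} + U^{2}\right) + 6 = 2 U^{2} + 6 = 6 + 2 U^{2}$)
$E{\left(l \right)} = 8 \sqrt{l}$ ($E{\left(l \right)} = \left(5 + 3\right) \sqrt{l} = 8 \sqrt{l}$)
$- 2 E{\left(R{\left(3 \right)} \right)} B{\left(0,5 \right)} = - 2 \cdot 8 \sqrt{6 + 2 \cdot 3^{2}} \left(4 + 2 \cdot 5\right) = - 2 \cdot 8 \sqrt{6 + 2 \cdot 9} \left(4 + 10\right) = - 2 \cdot 8 \sqrt{6 + 18} \cdot 14 = - 2 \cdot 8 \sqrt{24} \cdot 14 = - 2 \cdot 8 \cdot 2 \sqrt{6} \cdot 14 = - 2 \cdot 16 \sqrt{6} \cdot 14 = - 32 \sqrt{6} \cdot 14 = - 448 \sqrt{6}$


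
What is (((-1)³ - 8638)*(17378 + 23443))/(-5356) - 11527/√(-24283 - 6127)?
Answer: 352652619/5356 + 11527*I*√30410/30410 ≈ 65843.0 + 66.101*I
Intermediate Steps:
(((-1)³ - 8638)*(17378 + 23443))/(-5356) - 11527/√(-24283 - 6127) = ((-1 - 8638)*40821)*(-1/5356) - 11527*(-I*√30410/30410) = -8639*40821*(-1/5356) - 11527*(-I*√30410/30410) = -352652619*(-1/5356) - (-11527)*I*√30410/30410 = 352652619/5356 + 11527*I*√30410/30410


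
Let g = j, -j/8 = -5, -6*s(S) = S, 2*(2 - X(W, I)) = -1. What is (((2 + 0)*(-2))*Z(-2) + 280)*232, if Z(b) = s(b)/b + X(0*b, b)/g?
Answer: 195170/3 ≈ 65057.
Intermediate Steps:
X(W, I) = 5/2 (X(W, I) = 2 - ½*(-1) = 2 + ½ = 5/2)
s(S) = -S/6
j = 40 (j = -8*(-5) = 40)
g = 40
Z(b) = -5/48 (Z(b) = (-b/6)/b + (5/2)/40 = -⅙ + (5/2)*(1/40) = -⅙ + 1/16 = -5/48)
(((2 + 0)*(-2))*Z(-2) + 280)*232 = (((2 + 0)*(-2))*(-5/48) + 280)*232 = ((2*(-2))*(-5/48) + 280)*232 = (-4*(-5/48) + 280)*232 = (5/12 + 280)*232 = (3365/12)*232 = 195170/3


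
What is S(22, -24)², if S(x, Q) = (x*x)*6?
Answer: 8433216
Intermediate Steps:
S(x, Q) = 6*x² (S(x, Q) = x²*6 = 6*x²)
S(22, -24)² = (6*22²)² = (6*484)² = 2904² = 8433216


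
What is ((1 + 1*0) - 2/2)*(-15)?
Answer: 0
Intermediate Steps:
((1 + 1*0) - 2/2)*(-15) = ((1 + 0) - 2*1/2)*(-15) = (1 - 1)*(-15) = 0*(-15) = 0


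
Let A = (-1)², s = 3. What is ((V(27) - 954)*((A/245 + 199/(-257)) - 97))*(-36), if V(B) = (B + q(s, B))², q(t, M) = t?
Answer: -11967464232/62965 ≈ -1.9007e+5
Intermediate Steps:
A = 1
V(B) = (3 + B)² (V(B) = (B + 3)² = (3 + B)²)
((V(27) - 954)*((A/245 + 199/(-257)) - 97))*(-36) = (((3 + 27)² - 954)*((1/245 + 199/(-257)) - 97))*(-36) = ((30² - 954)*((1*(1/245) + 199*(-1/257)) - 97))*(-36) = ((900 - 954)*((1/245 - 199/257) - 97))*(-36) = -54*(-48498/62965 - 97)*(-36) = -54*(-6156103/62965)*(-36) = (332429562/62965)*(-36) = -11967464232/62965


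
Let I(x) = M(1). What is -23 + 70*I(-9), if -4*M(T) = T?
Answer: -81/2 ≈ -40.500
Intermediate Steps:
M(T) = -T/4
I(x) = -1/4 (I(x) = -1/4*1 = -1/4)
-23 + 70*I(-9) = -23 + 70*(-1/4) = -23 - 35/2 = -81/2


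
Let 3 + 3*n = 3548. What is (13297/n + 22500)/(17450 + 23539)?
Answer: 26600797/48435335 ≈ 0.54920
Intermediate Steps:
n = 3545/3 (n = -1 + (⅓)*3548 = -1 + 3548/3 = 3545/3 ≈ 1181.7)
(13297/n + 22500)/(17450 + 23539) = (13297/(3545/3) + 22500)/(17450 + 23539) = (13297*(3/3545) + 22500)/40989 = (39891/3545 + 22500)*(1/40989) = (79802391/3545)*(1/40989) = 26600797/48435335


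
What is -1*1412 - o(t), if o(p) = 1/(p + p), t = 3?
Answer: -8473/6 ≈ -1412.2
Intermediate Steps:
o(p) = 1/(2*p)
-1*1412 - o(t) = -1*1412 - 1/(2*3) = -1412 - 1/(2*3) = -1412 - 1*⅙ = -1412 - ⅙ = -8473/6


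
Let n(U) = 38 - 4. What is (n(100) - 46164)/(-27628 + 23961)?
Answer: 46130/3667 ≈ 12.580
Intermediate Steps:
n(U) = 34
(n(100) - 46164)/(-27628 + 23961) = (34 - 46164)/(-27628 + 23961) = -46130/(-3667) = -46130*(-1/3667) = 46130/3667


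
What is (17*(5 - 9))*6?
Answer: -408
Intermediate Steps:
(17*(5 - 9))*6 = (17*(-4))*6 = -68*6 = -408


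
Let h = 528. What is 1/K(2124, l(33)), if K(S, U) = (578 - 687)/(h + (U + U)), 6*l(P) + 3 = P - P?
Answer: -527/109 ≈ -4.8349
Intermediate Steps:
l(P) = -1/2 (l(P) = -1/2 + (P - P)/6 = -1/2 + (1/6)*0 = -1/2 + 0 = -1/2)
K(S, U) = -109/(528 + 2*U) (K(S, U) = (578 - 687)/(528 + (U + U)) = -109/(528 + 2*U))
1/K(2124, l(33)) = 1/(-109/(528 + 2*(-1/2))) = 1/(-109/(528 - 1)) = 1/(-109/527) = -527/109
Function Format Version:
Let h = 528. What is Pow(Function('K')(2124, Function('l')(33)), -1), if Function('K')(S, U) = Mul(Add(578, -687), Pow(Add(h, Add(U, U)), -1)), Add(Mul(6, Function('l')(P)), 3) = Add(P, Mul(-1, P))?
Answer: Rational(-527, 109) ≈ -4.8349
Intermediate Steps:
Function('l')(P) = Rational(-1, 2) (Function('l')(P) = Add(Rational(-1, 2), Mul(Rational(1, 6), Add(P, Mul(-1, P)))) = Add(Rational(-1, 2), Mul(Rational(1, 6), 0)) = Add(Rational(-1, 2), 0) = Rational(-1, 2))
Function('K')(S, U) = Mul(-109, Pow(Add(528, Mul(2, U)), -1)) (Function('K')(S, U) = Mul(Add(578, -687), Pow(Add(528, Add(U, U)), -1)) = Mul(-109, Pow(Add(528, Mul(2, U)), -1)))
Pow(Function('K')(2124, Function('l')(33)), -1) = Pow(Mul(-109, Pow(Add(528, Mul(2, Rational(-1, 2))), -1)), -1) = Pow(Mul(-109, Pow(Add(528, -1), -1)), -1) = Pow(Mul(-109, Pow(527, -1)), -1) = Pow(Mul(-109, Rational(1, 527)), -1) = Pow(Rational(-109, 527), -1) = Rational(-527, 109)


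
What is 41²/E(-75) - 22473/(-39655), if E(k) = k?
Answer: -1181356/54075 ≈ -21.847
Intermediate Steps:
41²/E(-75) - 22473/(-39655) = 41²/(-75) - 22473/(-39655) = 1681*(-1/75) - 22473*(-1/39655) = -1681/75 + 2043/3605 = -1181356/54075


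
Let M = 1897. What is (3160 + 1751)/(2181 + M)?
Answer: 4911/4078 ≈ 1.2043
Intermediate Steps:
(3160 + 1751)/(2181 + M) = (3160 + 1751)/(2181 + 1897) = 4911/4078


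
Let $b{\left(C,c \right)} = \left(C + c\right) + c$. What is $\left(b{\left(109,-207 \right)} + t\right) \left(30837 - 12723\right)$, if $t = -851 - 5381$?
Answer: $-118411218$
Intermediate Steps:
$b{\left(C,c \right)} = C + 2 c$
$t = -6232$
$\left(b{\left(109,-207 \right)} + t\right) \left(30837 - 12723\right) = \left(\left(109 + 2 \left(-207\right)\right) - 6232\right) \left(30837 - 12723\right) = \left(\left(109 - 414\right) - 6232\right) 18114 = \left(-305 - 6232\right) 18114 = \left(-6537\right) 18114 = -118411218$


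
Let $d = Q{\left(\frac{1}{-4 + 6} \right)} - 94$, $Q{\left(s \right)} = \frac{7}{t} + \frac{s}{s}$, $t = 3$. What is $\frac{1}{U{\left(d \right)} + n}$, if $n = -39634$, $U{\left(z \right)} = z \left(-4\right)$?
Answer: $- \frac{3}{117814} \approx -2.5464 \cdot 10^{-5}$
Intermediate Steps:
$Q{\left(s \right)} = \frac{10}{3}$ ($Q{\left(s \right)} = \frac{7}{3} + \frac{s}{s} = 7 \cdot \frac{1}{3} + 1 = \frac{7}{3} + 1 = \frac{10}{3}$)
$d = - \frac{272}{3}$ ($d = \frac{10}{3} - 94 = - \frac{272}{3} \approx -90.667$)
$U{\left(z \right)} = - 4 z$
$\frac{1}{U{\left(d \right)} + n} = \frac{1}{\left(-4\right) \left(- \frac{272}{3}\right) - 39634} = \frac{1}{\frac{1088}{3} - 39634} = \frac{1}{- \frac{117814}{3}} = - \frac{3}{117814}$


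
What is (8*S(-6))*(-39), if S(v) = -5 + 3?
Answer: 624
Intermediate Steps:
S(v) = -2
(8*S(-6))*(-39) = (8*(-2))*(-39) = -16*(-39) = 624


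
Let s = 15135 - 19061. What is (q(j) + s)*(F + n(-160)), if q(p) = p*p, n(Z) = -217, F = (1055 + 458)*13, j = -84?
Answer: 60884760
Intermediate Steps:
F = 19669 (F = 1513*13 = 19669)
s = -3926
q(p) = p²
(q(j) + s)*(F + n(-160)) = ((-84)² - 3926)*(19669 - 217) = (7056 - 3926)*19452 = 3130*19452 = 60884760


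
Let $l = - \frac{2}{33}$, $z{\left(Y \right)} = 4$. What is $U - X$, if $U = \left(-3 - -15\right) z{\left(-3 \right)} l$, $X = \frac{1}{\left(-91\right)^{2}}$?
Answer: $- \frac{265003}{91091} \approx -2.9092$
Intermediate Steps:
$X = \frac{1}{8281} \approx 0.00012076$
$l = - \frac{2}{33}$ ($l = \left(-2\right) \frac{1}{33} = - \frac{2}{33} \approx -0.060606$)
$U = - \frac{32}{11}$ ($U = \left(-3 - -15\right) 4 \left(- \frac{2}{33}\right) = \left(-3 + 15\right) 4 \left(- \frac{2}{33}\right) = 12 \cdot 4 \left(- \frac{2}{33}\right) = 48 \left(- \frac{2}{33}\right) = - \frac{32}{11} \approx -2.9091$)
$U - X = - \frac{32}{11} - \frac{1}{8281} = - \frac{265003}{91091}$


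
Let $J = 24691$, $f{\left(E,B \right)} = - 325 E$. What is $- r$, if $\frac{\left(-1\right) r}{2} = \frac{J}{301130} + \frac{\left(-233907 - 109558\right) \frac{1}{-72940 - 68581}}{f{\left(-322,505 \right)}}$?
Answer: $\frac{7315628010332}{44597872900945} \approx 0.16404$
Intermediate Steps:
$r = - \frac{7315628010332}{44597872900945}$ ($r = - 2 \left(\frac{24691}{301130} + \frac{\left(-233907 - 109558\right) \frac{1}{-72940 - 68581}}{\left(-325\right) \left(-322\right)}\right) = - 2 \left(24691 \cdot \frac{1}{301130} + \frac{\left(-343465\right) \frac{1}{-141521}}{104650}\right) = - 2 \left(\frac{24691}{301130} + \left(-343465\right) \left(- \frac{1}{141521}\right) \frac{1}{104650}\right) = - 2 \left(\frac{24691}{301130} + \frac{343465}{141521} \cdot \frac{1}{104650}\right) = - 2 \left(\frac{24691}{301130} + \frac{68693}{2962034530}\right) = \left(-2\right) \frac{3657814005166}{44597872900945} = - \frac{7315628010332}{44597872900945} \approx -0.16404$)
$- r = \left(-1\right) \left(- \frac{7315628010332}{44597872900945}\right) = \frac{7315628010332}{44597872900945}$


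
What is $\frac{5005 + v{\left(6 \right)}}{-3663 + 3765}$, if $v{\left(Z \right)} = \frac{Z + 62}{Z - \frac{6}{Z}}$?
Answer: $\frac{25093}{510} \approx 49.202$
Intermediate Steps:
$v{\left(Z \right)} = \frac{62 + Z}{Z - \frac{6}{Z}}$
$\frac{5005 + v{\left(6 \right)}}{-3663 + 3765} = \frac{5005 + \frac{6 \left(62 + 6\right)}{-6 + 6^{2}}}{-3663 + 3765} = \frac{5005 + 6 \frac{1}{-6 + 36} \cdot 68}{102} = \left(5005 + 6 \cdot \frac{1}{30} \cdot 68\right) \frac{1}{102} = \left(5005 + \frac{68}{5}\right) \frac{1}{102} = \frac{25093}{5} \cdot \frac{1}{102} = \frac{25093}{510}$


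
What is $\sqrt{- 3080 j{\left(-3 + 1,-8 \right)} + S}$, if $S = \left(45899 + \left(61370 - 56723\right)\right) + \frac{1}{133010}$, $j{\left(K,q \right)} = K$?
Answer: $\frac{\sqrt{1003223277763610}}{133010} \approx 238.13$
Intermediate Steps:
$S = \frac{6723123461}{133010}$ ($S = \left(45899 + 4647\right) + \frac{1}{133010} = 50546 + \frac{1}{133010} = \frac{6723123461}{133010} \approx 50546.0$)
$\sqrt{- 3080 j{\left(-3 + 1,-8 \right)} + S} = \sqrt{- 3080 \left(-3 + 1\right) + \frac{6723123461}{133010}} = \sqrt{\left(-3080\right) \left(-2\right) + \frac{6723123461}{133010}} = \sqrt{6160 + \frac{6723123461}{133010}} = \sqrt{\frac{7542465061}{133010}} = \frac{\sqrt{1003223277763610}}{133010}$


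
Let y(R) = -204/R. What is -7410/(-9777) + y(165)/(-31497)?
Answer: 4279089062/5645679765 ≈ 0.75794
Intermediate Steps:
-7410/(-9777) + y(165)/(-31497) = -7410/(-9777) - 204/165/(-31497) = -7410*(-1/9777) - 204*1/165*(-1/31497) = 2470/3259 - 68/55*(-1/31497) = 2470/3259 + 68/1732335 = 4279089062/5645679765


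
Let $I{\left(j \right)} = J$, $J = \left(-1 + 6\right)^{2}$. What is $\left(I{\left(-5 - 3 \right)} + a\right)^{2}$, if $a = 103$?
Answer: $16384$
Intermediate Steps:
$J = 25$ ($J = 5^{2} = 25$)
$I{\left(j \right)} = 25$
$\left(I{\left(-5 - 3 \right)} + a\right)^{2} = \left(25 + 103\right)^{2} = 128^{2} = 16384$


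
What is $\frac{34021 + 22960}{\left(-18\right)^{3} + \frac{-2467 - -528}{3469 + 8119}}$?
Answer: $- \frac{660295828}{67583155} \approx -9.7701$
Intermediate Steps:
$\frac{34021 + 22960}{\left(-18\right)^{3} + \frac{-2467 - -528}{3469 + 8119}} = \frac{56981}{-5832 + \frac{-2467 + 528}{11588}} = \frac{56981}{-5832 - \frac{1939}{11588}} = \frac{56981}{- \frac{67583155}{11588}} = 56981 \left(- \frac{11588}{67583155}\right) = - \frac{660295828}{67583155}$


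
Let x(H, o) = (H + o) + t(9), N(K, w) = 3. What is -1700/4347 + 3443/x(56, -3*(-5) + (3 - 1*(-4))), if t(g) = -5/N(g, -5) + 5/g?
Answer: 133524089/3008124 ≈ 44.388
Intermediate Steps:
t(g) = -5/3 + 5/g
x(H, o) = -10/9 + H + o (x(H, o) = (H + o) + (-5/3 + 5/9) = (H + o) - 10/9 = -10/9 + H + o)
-1700/4347 + 3443/x(56, -3*(-5) + (3 - 1*(-4))) = -1700/4347 + 3443/(-10/9 + 56 + (-3*(-5) + (3 - 1*(-4)))) = -1700*1/4347 + 3443/(-10/9 + 56 + (15 + (3 + 4))) = -1700/4347 + 3443/(-10/9 + 56 + (15 + 7)) = -1700/4347 + 3443/(-10/9 + 56 + 22) = -1700/4347 + 3443/(692/9) = -1700/4347 + 3443*(9/692) = -1700/4347 + 30987/692 = 133524089/3008124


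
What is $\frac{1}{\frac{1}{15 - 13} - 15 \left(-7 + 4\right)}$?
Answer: $\frac{2}{91} \approx 0.021978$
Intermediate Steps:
$\frac{1}{\frac{1}{15 - 13} - 15 \left(-7 + 4\right)} = \frac{1}{\frac{1}{2} - -45} = \frac{1}{\frac{1}{2} + 45} = \frac{1}{\frac{91}{2}} = \frac{2}{91}$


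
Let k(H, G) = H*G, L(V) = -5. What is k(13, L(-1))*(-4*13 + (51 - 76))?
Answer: 5005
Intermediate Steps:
k(H, G) = G*H
k(13, L(-1))*(-4*13 + (51 - 76)) = (-5*13)*(-4*13 + (51 - 76)) = -65*(-52 - 25) = -65*(-77) = 5005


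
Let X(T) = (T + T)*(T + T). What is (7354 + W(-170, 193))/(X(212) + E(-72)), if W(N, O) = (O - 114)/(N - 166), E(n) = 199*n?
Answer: 2470865/55590528 ≈ 0.044448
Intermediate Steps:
W(N, O) = (-114 + O)/(-166 + N)
X(T) = 4*T**2 (X(T) = (2*T)*(2*T) = 4*T**2)
(7354 + W(-170, 193))/(X(212) + E(-72)) = (7354 + (-114 + 193)/(-166 - 170))/(4*212**2 + 199*(-72)) = (7354 + 79/(-336))/(4*44944 - 14328) = (7354 - 1/336*79)/(179776 - 14328) = (7354 - 79/336)/165448 = (2470865/336)*(1/165448) = 2470865/55590528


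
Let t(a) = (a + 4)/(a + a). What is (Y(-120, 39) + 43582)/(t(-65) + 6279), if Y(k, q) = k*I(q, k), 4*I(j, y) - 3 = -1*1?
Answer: 5657860/816331 ≈ 6.9308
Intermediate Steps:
I(j, y) = ½ (I(j, y) = ¾ + (-1*1)/4 = ¾ + (¼)*(-1) = ¾ - ¼ = ½)
Y(k, q) = k/2 (Y(k, q) = k*(½) = k/2)
t(a) = (4 + a)/(2*a) (t(a) = (4 + a)/((2*a)) = (4 + a)*(1/(2*a)) = (4 + a)/(2*a))
(Y(-120, 39) + 43582)/(t(-65) + 6279) = ((½)*(-120) + 43582)/((½)*(4 - 65)/(-65) + 6279) = (-60 + 43582)/((½)*(-1/65)*(-61) + 6279) = 43522/(61/130 + 6279) = 43522/(816331/130) = 43522*(130/816331) = 5657860/816331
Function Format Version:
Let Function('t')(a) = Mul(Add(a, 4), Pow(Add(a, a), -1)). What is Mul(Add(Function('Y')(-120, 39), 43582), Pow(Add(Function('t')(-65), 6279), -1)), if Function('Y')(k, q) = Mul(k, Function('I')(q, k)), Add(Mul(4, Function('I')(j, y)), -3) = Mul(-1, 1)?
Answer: Rational(5657860, 816331) ≈ 6.9308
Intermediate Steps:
Function('I')(j, y) = Rational(1, 2) (Function('I')(j, y) = Add(Rational(3, 4), Mul(Rational(1, 4), Mul(-1, 1))) = Add(Rational(3, 4), Mul(Rational(1, 4), -1)) = Add(Rational(3, 4), Rational(-1, 4)) = Rational(1, 2))
Function('Y')(k, q) = Mul(Rational(1, 2), k) (Function('Y')(k, q) = Mul(k, Rational(1, 2)) = Mul(Rational(1, 2), k))
Function('t')(a) = Mul(Rational(1, 2), Pow(a, -1), Add(4, a)) (Function('t')(a) = Mul(Add(4, a), Pow(Mul(2, a), -1)) = Mul(Add(4, a), Mul(Rational(1, 2), Pow(a, -1))) = Mul(Rational(1, 2), Pow(a, -1), Add(4, a)))
Mul(Add(Function('Y')(-120, 39), 43582), Pow(Add(Function('t')(-65), 6279), -1)) = Mul(Add(Mul(Rational(1, 2), -120), 43582), Pow(Add(Mul(Rational(1, 2), Pow(-65, -1), Add(4, -65)), 6279), -1)) = Mul(Add(-60, 43582), Pow(Add(Mul(Rational(1, 2), Rational(-1, 65), -61), 6279), -1)) = Mul(43522, Pow(Add(Rational(61, 130), 6279), -1)) = Mul(43522, Pow(Rational(816331, 130), -1)) = Mul(43522, Rational(130, 816331)) = Rational(5657860, 816331)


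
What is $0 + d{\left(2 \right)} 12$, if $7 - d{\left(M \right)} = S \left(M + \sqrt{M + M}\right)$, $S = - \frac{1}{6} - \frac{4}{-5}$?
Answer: $\frac{268}{5} \approx 53.6$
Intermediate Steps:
$S = \frac{19}{30}$ ($S = \left(-1\right) \frac{1}{6} - - \frac{4}{5} = - \frac{1}{6} + \frac{4}{5} = \frac{19}{30} \approx 0.63333$)
$d{\left(M \right)} = 7 - \frac{19 M}{30} - \frac{19 \sqrt{2} \sqrt{M}}{30}$ ($d{\left(M \right)} = 7 - \frac{19 \left(M + \sqrt{M + M}\right)}{30} = 7 - \frac{19 \left(M + \sqrt{2 M}\right)}{30} = 7 - \frac{19 \left(M + \sqrt{2} \sqrt{M}\right)}{30} = 7 - \left(\frac{19 M}{30} + \frac{19 \sqrt{2} \sqrt{M}}{30}\right) = 7 - \frac{19 M}{30} - \frac{19 \sqrt{2} \sqrt{M}}{30}$)
$0 + d{\left(2 \right)} 12 = 0 + \left(7 - \frac{19}{15} - \frac{19 \sqrt{2} \sqrt{2}}{30}\right) 12 = 0 + \left(7 - \frac{19}{15} - \frac{19}{15}\right) 12 = 0 + \frac{67}{15} \cdot 12 = 0 + \frac{268}{5} = \frac{268}{5}$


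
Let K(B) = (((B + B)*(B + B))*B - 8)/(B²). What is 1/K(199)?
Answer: 39601/31522388 ≈ 0.0012563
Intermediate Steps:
K(B) = (-8 + 4*B³)/B² (K(B) = (((2*B)*(2*B))*B - 8)/B² = ((4*B²)*B - 8)/B² = (4*B³ - 8)/B² = (-8 + 4*B³)/B²)
1/K(199) = 1/(-8/199² + 4*199) = 1/(-8*1/39601 + 796) = 1/(-8/39601 + 796) = 1/(31522388/39601) = 39601/31522388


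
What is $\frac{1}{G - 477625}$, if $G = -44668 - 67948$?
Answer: $- \frac{1}{590241} \approx -1.6942 \cdot 10^{-6}$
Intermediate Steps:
$G = -112616$ ($G = -44668 - 67948 = -112616$)
$\frac{1}{G - 477625} = \frac{1}{-112616 - 477625} = \frac{1}{-590241} = - \frac{1}{590241}$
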